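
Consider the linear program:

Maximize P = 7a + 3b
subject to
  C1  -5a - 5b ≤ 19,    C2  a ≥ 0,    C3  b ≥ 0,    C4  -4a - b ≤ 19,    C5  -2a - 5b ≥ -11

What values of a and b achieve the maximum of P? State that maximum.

a = 11/2, b = 0, maximum P = 77/2

Extreme points and P = 7a + 3b:
  (0, 0) → P = 0
  (0, 11/5) → P = 33/5
  (11/2, 0) → P = 77/2

The binding constraints are b = 0 and -2a - 5b = -11.
Solving simultaneously gives a = 11/2, b = 0.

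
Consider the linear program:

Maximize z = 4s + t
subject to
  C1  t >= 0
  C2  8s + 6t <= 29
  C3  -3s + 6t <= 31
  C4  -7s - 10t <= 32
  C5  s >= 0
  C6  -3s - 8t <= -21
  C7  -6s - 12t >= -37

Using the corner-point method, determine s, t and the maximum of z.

Vertices and z = 4s + t:
  (53/23, 81/46) → z = 505/46
  (21/10, 61/30) → z = 313/30
  (0, 21/8) → z = 21/8
  (0, 37/12) → z = 37/12

s = 53/23, t = 81/46, maximum z = 505/46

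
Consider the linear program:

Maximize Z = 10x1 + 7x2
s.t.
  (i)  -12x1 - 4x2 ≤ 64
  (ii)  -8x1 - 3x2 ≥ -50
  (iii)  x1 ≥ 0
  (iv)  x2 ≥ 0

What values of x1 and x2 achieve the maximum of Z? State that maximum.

Vertices and Z = 10x1 + 7x2:
  (0, 50/3) → Z = 350/3
  (25/4, 0) → Z = 125/2
  (0, 0) → Z = 0

The binding constraints are -8x1 - 3x2 = -50 and x1 = 0.
Solving simultaneously gives x1 = 0, x2 = 50/3.

x1 = 0, x2 = 50/3, maximum Z = 350/3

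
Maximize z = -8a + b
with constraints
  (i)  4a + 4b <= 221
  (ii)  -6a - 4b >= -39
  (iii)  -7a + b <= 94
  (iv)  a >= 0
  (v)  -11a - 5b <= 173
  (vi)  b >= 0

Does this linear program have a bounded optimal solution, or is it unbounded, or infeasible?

Extreme points and z = -8a + b:
  (0, 39/4) → z = 39/4
  (13/2, 0) → z = -52
  (0, 0) → z = 0
The feasible region has finitely many vertices and no improving ray; the maximum is 39/4 at (0, 39/4).

bounded optimum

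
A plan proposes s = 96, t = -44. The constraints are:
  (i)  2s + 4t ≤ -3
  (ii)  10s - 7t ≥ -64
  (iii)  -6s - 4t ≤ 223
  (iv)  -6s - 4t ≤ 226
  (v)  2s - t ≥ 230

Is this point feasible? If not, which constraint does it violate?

Constraint (i): 2s + 4t = 16, which is not ≤ -3. All other constraints are satisfied.

not feasible — violates (i)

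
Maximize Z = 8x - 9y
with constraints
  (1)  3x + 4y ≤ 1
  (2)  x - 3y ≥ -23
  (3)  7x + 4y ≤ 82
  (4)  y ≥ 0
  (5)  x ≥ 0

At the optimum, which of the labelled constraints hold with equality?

Extreme points and Z = 8x - 9y:
  (1/3, 0) → Z = 8/3
  (0, 1/4) → Z = -9/4
  (0, 0) → Z = 0

The maximum is at (1/3, 0). Substituting into each constraint, equality holds for (1) and (4); the remaining constraints have slack.

(1) and (4)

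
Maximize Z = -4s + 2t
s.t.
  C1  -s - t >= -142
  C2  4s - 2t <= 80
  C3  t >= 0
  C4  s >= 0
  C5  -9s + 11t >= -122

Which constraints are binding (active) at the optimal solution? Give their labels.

C1 and C4

Feasible corners and Z = -4s + 2t:
  (182/3, 244/3) → Z = -80
  (0, 142) → Z = 284
  (318/13, 116/13) → Z = -80
  (0, 0) → Z = 0
  (122/9, 0) → Z = -488/9

The maximum is at (0, 142). Substituting into each constraint, equality holds for C1 and C4; the remaining constraints have slack.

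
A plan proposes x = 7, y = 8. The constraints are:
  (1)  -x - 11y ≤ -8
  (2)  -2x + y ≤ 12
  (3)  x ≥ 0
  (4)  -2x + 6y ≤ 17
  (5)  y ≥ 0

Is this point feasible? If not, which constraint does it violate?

Constraint (4): -2x + 6y = 34, which is not ≤ 17. All other constraints are satisfied.

not feasible — violates (4)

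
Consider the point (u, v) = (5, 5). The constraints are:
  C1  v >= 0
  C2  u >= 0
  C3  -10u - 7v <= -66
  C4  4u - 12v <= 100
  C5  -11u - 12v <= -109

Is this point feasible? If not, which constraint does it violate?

feasible

C1: 5 ≥ 0 ✓
C2: 5 ≥ 0 ✓
C3: -85 ≤ -66 ✓
C4: -40 ≤ 100 ✓
C5: -115 ≤ -109 ✓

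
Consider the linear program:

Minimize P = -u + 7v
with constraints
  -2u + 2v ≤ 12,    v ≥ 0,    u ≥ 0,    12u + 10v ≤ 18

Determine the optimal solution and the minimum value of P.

u = 3/2, v = 0, minimum P = -3/2

Feasible corners and P = -u + 7v:
  (0, 0) → P = 0
  (3/2, 0) → P = -3/2
  (0, 9/5) → P = 63/5

At the optimal vertex, v = 0 and 12u + 10v = 18.
Solving simultaneously gives u = 3/2, v = 0.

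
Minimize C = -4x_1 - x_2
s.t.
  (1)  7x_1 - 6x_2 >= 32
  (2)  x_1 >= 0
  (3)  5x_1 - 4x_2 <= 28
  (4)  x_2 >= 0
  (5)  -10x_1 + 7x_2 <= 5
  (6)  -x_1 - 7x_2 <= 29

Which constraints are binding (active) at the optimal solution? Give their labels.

Vertices and C = -4x_1 - x_2:
  (20, 18) → C = -98
  (32/7, 0) → C = -128/7
  (28/5, 0) → C = -112/5

The minimum is at (20, 18). Substituting into each constraint, equality holds for (1) and (3); the remaining constraints have slack.

(1) and (3)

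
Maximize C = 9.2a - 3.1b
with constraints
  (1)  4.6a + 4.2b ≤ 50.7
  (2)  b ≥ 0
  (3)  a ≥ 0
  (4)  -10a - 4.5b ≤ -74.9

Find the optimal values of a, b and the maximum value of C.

a = 507/46, b = 0, maximum C = 507/5

Extreme points and C = 9.2a - 3.1b:
  (507/46, 0) → C = 507/5
  (2881/710, 8123/1065) → C = 29153/2130
  (749/100, 0) → C = 17227/250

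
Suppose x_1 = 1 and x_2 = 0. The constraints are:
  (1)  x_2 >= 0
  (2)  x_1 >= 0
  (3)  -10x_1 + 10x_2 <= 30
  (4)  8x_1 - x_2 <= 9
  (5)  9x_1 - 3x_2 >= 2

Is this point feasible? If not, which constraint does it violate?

feasible

(1): 0 ≥ 0 ✓
(2): 1 ≥ 0 ✓
(3): -10 ≤ 30 ✓
(4): 8 ≤ 9 ✓
(5): 9 ≥ 2 ✓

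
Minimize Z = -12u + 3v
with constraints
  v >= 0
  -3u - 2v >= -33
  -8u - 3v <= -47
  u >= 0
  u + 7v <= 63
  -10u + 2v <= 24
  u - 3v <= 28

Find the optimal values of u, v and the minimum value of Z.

u = 11, v = 0, minimum Z = -132

Feasible corners and Z = -12u + 3v:
  (11, 0) → Z = -132
  (47/8, 0) → Z = -141/2
  (105/19, 156/19) → Z = -792/19
  (140/53, 457/53) → Z = -309/53

The binding constraints are v = 0 and -3u - 2v = -33.
Solving simultaneously gives u = 11, v = 0.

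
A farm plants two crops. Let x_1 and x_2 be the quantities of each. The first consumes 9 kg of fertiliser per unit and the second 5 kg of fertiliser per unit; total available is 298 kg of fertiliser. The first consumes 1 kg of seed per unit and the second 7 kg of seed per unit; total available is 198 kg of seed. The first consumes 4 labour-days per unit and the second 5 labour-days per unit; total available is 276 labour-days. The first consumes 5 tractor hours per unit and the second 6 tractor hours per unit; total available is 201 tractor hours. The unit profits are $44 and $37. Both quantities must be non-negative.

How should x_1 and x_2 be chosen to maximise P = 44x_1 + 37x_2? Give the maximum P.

x_1 = 27, x_2 = 11, maximum P = 1595

Corner points and P = 44x_1 + 37x_2:
  (0, 0) → P = 0
  (0, 198/7) → P = 7326/7
  (298/9, 0) → P = 13112/9
  (27, 11) → P = 1595
  (219/29, 789/29) → P = 38829/29

At the optimal vertex, 9x_1 + 5x_2 = 298 and 5x_1 + 6x_2 = 201.
Solving simultaneously gives x_1 = 27, x_2 = 11.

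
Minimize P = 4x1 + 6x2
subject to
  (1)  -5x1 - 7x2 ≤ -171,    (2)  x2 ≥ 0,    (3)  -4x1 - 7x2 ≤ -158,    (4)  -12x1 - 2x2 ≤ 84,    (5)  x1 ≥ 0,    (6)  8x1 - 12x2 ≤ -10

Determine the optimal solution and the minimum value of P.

The feasible region is unbounded (it extends along (0, 1), (3, 2)), but P strictly increases along every unbounded feasible direction, so there is no improving ray and the minimum is attained at a vertex.

x1 = 13, x2 = 106/7, minimum P = 1000/7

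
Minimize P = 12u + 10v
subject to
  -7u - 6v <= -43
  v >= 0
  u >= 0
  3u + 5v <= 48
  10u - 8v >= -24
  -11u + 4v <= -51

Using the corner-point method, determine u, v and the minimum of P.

Extreme points and P = 12u + 10v:
  (43/7, 0) → P = 516/7
  (239/47, 58/47) → P = 3448/47
  (16, 0) → P = 192
  (447/67, 375/67) → P = 9114/67

The binding constraints are -7u - 6v = -43 and -11u + 4v = -51.
Solving simultaneously gives u = 239/47, v = 58/47.

u = 239/47, v = 58/47, minimum P = 3448/47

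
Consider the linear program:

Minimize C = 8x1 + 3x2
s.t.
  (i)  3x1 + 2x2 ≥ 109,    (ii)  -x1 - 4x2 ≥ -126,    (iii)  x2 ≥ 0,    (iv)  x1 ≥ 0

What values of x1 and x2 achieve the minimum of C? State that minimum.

x1 = 92/5, x2 = 269/10, minimum C = 2279/10

Extreme points and C = 8x1 + 3x2:
  (92/5, 269/10) → C = 2279/10
  (109/3, 0) → C = 872/3
  (126, 0) → C = 1008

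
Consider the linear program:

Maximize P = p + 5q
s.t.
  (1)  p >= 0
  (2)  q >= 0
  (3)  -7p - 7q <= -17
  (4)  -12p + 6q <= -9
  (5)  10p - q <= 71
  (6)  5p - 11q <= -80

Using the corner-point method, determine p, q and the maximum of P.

Feasible corners and P = p + 5q:
  (139/16, 127/8) → P = 1409/16
  (193/34, 335/34) → P = 934/17
  (41/5, 11) → P = 316/5

p = 139/16, q = 127/8, maximum P = 1409/16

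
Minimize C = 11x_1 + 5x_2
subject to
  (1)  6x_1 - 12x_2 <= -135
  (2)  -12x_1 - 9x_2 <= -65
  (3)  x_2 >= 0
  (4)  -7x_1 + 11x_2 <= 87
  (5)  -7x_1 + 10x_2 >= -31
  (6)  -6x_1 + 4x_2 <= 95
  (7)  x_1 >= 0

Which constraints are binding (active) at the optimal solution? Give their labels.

(1) and (4)

Vertices and C = 11x_1 + 5x_2:
  (49/2, 47/2) → C = 387
  (287/4, 377/8) → C = 8199/8
  (173, 118) → C = 2493

The minimum is at (49/2, 47/2). Substituting into each constraint, equality holds for (1) and (4); the remaining constraints have slack.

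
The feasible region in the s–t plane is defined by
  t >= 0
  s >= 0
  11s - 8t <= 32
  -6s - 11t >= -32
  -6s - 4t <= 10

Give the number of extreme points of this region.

4

Of the 10 pairwise boundary intersections, those satisfying every inequality are:
  (0, 0)
  (32/11, 0)
  (0, 32/11)
  (608/169, 160/169)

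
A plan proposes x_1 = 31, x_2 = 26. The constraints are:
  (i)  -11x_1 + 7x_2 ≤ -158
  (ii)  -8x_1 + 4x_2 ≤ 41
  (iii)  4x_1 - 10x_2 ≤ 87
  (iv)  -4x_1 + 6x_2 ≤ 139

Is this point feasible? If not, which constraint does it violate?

(i): -159 ≤ -158 ✓
(ii): -144 ≤ 41 ✓
(iii): -136 ≤ 87 ✓
(iv): 32 ≤ 139 ✓

feasible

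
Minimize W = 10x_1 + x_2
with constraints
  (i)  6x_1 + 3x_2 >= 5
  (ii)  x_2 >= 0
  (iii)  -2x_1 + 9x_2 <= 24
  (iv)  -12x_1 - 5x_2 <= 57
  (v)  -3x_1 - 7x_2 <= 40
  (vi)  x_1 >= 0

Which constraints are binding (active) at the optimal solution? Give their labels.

(i) and (vi)

Vertices and W = 10x_1 + x_2:
  (5/6, 0) → W = 25/3
  (0, 5/3) → W = 5/3
  (0, 8/3) → W = 8/3
The feasible region is unbounded (it extends along (9, 2), (1, 0)), but W strictly increases along every unbounded feasible direction, so there is no improving ray and the minimum is attained at a vertex.

The minimum is at (0, 5/3). Substituting into each constraint, equality holds for (i) and (vi); the remaining constraints have slack.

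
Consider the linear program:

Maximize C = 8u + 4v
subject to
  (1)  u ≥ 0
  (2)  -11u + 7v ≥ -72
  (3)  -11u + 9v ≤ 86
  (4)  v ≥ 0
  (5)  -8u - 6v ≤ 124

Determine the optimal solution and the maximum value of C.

Feasible corners and C = 8u + 4v:
  (0, 86/9) → C = 344/9
  (0, 0) → C = 0
  (625/11, 79) → C = 8476/11
  (72/11, 0) → C = 576/11

u = 625/11, v = 79, maximum C = 8476/11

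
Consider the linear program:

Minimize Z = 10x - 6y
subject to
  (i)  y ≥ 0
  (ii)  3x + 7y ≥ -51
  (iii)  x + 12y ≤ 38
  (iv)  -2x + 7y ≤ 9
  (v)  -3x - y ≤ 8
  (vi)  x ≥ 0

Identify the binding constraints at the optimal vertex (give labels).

Vertices and Z = 10x - 6y:
  (38, 0) → Z = 380
  (0, 0) → Z = 0
  (158/31, 85/31) → Z = 1070/31
  (0, 9/7) → Z = -54/7

The minimum is at (0, 9/7). Substituting into each constraint, equality holds for (iv) and (vi); the remaining constraints have slack.

(iv) and (vi)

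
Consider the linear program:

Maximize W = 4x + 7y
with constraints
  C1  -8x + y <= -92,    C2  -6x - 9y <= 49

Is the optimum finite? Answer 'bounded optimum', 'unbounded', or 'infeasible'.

unbounded

From the feasible point (779/78, -472/39), moving in the direction (1, 8) keeps every constraint satisfied while W increases without bound.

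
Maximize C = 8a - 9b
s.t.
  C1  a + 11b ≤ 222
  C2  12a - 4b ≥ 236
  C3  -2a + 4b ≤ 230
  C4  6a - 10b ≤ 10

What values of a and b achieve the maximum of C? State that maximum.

Vertices and C = 8a - 9b:
  (871/34, 607/34) → C = 1505/34
  (1165/38, 661/38) → C = 3371/38
  (145/6, 27/2) → C = 431/6

a = 1165/38, b = 661/38, maximum C = 3371/38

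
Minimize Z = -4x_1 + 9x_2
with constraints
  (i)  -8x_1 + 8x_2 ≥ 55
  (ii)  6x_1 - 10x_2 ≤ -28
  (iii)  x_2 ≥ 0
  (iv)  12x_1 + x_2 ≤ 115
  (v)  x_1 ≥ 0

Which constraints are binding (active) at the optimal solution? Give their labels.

Extreme points and Z = -4x_1 + 9x_2:
  (865/104, 395/26) → Z = 1345/13
  (0, 55/8) → Z = 495/8
  (0, 115) → Z = 1035

The minimum is at (0, 55/8). Substituting into each constraint, equality holds for (i) and (v); the remaining constraints have slack.

(i) and (v)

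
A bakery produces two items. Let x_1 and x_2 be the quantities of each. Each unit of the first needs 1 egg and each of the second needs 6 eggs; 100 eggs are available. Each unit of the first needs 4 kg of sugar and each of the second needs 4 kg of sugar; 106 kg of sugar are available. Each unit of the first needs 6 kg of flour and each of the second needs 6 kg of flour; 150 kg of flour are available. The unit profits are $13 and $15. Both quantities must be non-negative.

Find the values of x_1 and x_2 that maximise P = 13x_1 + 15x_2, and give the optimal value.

x_1 = 10, x_2 = 15, maximum P = 355

Extreme points and P = 13x_1 + 15x_2:
  (0, 0) → P = 0
  (0, 50/3) → P = 250
  (25, 0) → P = 325
  (10, 15) → P = 355

At the optimal vertex, x_1 + 6x_2 = 100 and 6x_1 + 6x_2 = 150.
Solving simultaneously gives x_1 = 10, x_2 = 15.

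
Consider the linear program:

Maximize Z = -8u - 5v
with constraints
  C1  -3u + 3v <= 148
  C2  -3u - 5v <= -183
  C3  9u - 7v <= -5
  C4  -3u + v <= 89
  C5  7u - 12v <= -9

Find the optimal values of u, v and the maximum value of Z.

Feasible corners and Z = -8u - 5v:
  (-191/24, 331/8) → Z = -3437/24
  (1021/6, 439/2) → Z = -14753/6
  (628/33, 277/11) → Z = -9179/33

The binding constraints are -3u + 3v = 148 and -3u - 5v = -183.
Solving simultaneously gives u = -191/24, v = 331/8.

u = -191/24, v = 331/8, maximum Z = -3437/24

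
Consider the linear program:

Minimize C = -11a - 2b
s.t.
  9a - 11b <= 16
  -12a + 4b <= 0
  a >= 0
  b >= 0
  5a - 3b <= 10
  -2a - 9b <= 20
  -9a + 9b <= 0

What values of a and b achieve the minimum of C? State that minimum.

Corner points and C = -11a - 2b:
  (16/9, 0) → C = -176/9
  (31/14, 5/14) → C = -351/14
  (0, 0) → C = 0
  (5, 5) → C = -65

The optimum lies where 5a - 3b = 10 and -9a + 9b = 0.
Solving simultaneously gives a = 5, b = 5.

a = 5, b = 5, minimum C = -65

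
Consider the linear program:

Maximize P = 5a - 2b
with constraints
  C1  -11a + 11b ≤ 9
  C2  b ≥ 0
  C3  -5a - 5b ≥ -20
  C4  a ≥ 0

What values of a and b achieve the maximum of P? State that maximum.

a = 4, b = 0, maximum P = 20

Feasible corners and P = 5a - 2b:
  (35/22, 53/22) → P = 69/22
  (0, 9/11) → P = -18/11
  (4, 0) → P = 20
  (0, 0) → P = 0

The optimum lies where b = 0 and -5a - 5b = -20.
Solving simultaneously gives a = 4, b = 0.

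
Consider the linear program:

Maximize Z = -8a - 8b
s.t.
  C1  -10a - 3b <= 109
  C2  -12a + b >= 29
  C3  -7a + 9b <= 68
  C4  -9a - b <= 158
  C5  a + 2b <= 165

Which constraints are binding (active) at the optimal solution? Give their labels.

Vertices and Z = -8a - 8b:
  (-98/23, -509/23) → Z = 4856/23
  (-395/37, -83/111) → Z = 10144/111
  (-193/101, 613/101) → Z = -3360/101

The maximum is at (-98/23, -509/23). Substituting into each constraint, equality holds for C1 and C2; the remaining constraints have slack.

C1 and C2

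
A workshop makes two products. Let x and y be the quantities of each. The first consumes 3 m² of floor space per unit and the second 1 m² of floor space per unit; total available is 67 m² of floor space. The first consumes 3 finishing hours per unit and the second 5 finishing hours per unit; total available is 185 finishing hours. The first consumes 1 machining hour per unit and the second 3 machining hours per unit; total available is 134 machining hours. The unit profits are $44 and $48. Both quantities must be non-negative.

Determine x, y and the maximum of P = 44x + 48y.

x = 25/2, y = 59/2, maximum P = 1966

Vertices and P = 44x + 48y:
  (0, 0) → P = 0
  (0, 37) → P = 1776
  (67/3, 0) → P = 2948/3
  (25/2, 59/2) → P = 1966

The optimum lies where 3x + y = 67 and 3x + 5y = 185.
Solving simultaneously gives x = 25/2, y = 59/2.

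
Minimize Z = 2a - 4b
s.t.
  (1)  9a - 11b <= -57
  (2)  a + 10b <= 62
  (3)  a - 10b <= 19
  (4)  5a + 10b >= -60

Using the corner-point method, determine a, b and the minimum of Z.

Feasible corners and Z = 2a - 4b:
  (112/101, 615/101) → Z = -2236/101
  (-246/29, -51/29) → Z = -288/29
  (-61/2, 37/4) → Z = -98

a = -61/2, b = 37/4, minimum Z = -98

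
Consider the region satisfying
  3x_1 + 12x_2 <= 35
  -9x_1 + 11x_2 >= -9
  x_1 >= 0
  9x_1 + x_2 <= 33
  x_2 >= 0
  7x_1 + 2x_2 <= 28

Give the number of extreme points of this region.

Intersecting each pair of boundary lines and keeping only the points that satisfy every inequality leaves:
  (0, 35/12)
  (133/39, 161/78)
  (1, 0)
  (326/95, 189/95)
  (0, 0)

5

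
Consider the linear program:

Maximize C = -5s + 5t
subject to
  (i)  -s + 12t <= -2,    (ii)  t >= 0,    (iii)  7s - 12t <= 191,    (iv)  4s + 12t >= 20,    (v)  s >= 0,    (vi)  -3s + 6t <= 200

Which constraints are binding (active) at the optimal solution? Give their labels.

Corner points and C = -5s + 5t:
  (63/2, 59/24) → C = -3485/24
  (22/5, 1/5) → C = -21
  (191/7, 0) → C = -955/7
  (5, 0) → C = -25

The maximum is at (22/5, 1/5). Substituting into each constraint, equality holds for (i) and (iv); the remaining constraints have slack.

(i) and (iv)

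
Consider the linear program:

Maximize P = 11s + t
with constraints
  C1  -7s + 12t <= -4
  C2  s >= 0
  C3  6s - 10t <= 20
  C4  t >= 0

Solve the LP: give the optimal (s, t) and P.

Feasible corners and P = 11s + t:
  (100, 58) → P = 1158
  (4/7, 0) → P = 44/7
  (10/3, 0) → P = 110/3

The binding constraints are -7s + 12t = -4 and 6s - 10t = 20.
Solving simultaneously gives s = 100, t = 58.

s = 100, t = 58, maximum P = 1158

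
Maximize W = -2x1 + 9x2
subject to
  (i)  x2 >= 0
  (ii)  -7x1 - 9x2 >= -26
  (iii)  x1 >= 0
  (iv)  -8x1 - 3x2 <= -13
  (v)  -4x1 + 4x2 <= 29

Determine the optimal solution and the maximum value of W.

x1 = 13/17, x2 = 39/17, maximum W = 325/17

Feasible corners and W = -2x1 + 9x2:
  (26/7, 0) → W = -52/7
  (13/8, 0) → W = -13/4
  (13/17, 39/17) → W = 325/17

At the optimal vertex, -7x1 - 9x2 = -26 and -8x1 - 3x2 = -13.
Solving simultaneously gives x1 = 13/17, x2 = 39/17.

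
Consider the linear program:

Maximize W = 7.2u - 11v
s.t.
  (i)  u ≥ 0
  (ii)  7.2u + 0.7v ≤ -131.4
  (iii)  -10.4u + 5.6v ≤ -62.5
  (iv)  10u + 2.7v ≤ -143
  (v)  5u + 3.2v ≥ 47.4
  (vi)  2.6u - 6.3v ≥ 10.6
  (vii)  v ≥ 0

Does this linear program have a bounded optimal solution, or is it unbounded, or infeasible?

The boundaries 2.6u - 6.3v = 10.6 and v = 0 meet at (53/13, 0), but that point violates 7.2u + 0.7v ≤ -131.4. Every candidate vertex is excluded by some other constraint, so the feasible region is empty.

infeasible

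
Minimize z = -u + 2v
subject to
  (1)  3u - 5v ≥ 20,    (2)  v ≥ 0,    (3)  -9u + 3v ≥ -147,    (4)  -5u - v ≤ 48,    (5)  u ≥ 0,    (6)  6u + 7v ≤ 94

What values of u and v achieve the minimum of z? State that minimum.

u = 47/3, v = 0, minimum z = -47/3

Corner points and z = -u + 2v:
  (20/3, 0) → z = -20/3
  (610/51, 54/17) → z = -286/51
  (47/3, 0) → z = -47/3

The binding constraints are v = 0 and 6u + 7v = 94.
Solving simultaneously gives u = 47/3, v = 0.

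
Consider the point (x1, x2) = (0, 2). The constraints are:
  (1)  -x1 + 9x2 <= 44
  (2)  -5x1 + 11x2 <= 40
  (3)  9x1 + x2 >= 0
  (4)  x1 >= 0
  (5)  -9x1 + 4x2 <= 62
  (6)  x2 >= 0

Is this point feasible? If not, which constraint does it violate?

feasible

(1): 18 ≤ 44 ✓
(2): 22 ≤ 40 ✓
(3): 2 ≥ 0 ✓
(4): 0 ≥ 0 ✓
(5): 8 ≤ 62 ✓
(6): 2 ≥ 0 ✓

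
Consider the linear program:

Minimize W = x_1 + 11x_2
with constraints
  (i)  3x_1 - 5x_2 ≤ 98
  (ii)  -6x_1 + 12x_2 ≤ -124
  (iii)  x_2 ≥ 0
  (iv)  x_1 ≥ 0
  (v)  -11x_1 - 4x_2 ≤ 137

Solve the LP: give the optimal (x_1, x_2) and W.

The binding constraints are -6x_1 + 12x_2 = -124 and x_2 = 0.
Solving simultaneously gives x_1 = 62/3, x_2 = 0.

x_1 = 62/3, x_2 = 0, minimum W = 62/3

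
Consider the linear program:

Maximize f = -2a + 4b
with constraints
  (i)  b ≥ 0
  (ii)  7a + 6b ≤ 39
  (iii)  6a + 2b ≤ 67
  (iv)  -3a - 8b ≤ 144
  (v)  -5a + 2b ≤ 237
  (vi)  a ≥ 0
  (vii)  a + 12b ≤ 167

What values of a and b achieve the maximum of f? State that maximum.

Feasible corners and f = -2a + 4b:
  (39/7, 0) → f = -78/7
  (0, 0) → f = 0
  (0, 13/2) → f = 26

The optimum lies where 7a + 6b = 39 and a = 0.
Solving simultaneously gives a = 0, b = 13/2.

a = 0, b = 13/2, maximum f = 26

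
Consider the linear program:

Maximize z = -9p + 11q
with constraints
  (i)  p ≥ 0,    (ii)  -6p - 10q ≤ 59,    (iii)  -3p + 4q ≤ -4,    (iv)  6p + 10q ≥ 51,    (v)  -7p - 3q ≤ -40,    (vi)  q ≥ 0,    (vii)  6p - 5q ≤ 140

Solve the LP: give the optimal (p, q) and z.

p = 172/37, q = 92/37, maximum z = -536/37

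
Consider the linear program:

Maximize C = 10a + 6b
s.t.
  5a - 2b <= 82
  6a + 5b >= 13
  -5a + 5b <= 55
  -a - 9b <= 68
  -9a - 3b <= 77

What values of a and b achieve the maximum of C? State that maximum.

a = 104/3, b = 137/3, maximum C = 1862/3

Vertices and C = 10a + 6b:
  (104/3, 137/3) → C = 1862/3
  (602/47, -422/47) → C = 3488/47
  (-42/11, 79/11) → C = 54/11
  (457/49, -421/49) → C = 292/7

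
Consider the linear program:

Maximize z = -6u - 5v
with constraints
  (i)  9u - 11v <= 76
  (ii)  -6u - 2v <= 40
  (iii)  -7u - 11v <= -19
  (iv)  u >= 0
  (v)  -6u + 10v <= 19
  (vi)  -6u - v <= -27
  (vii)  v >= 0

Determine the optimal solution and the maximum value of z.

At the optimal vertex, -6u - v = -27 and v = 0.
Solving simultaneously gives u = 9/2, v = 0.

u = 9/2, v = 0, maximum z = -27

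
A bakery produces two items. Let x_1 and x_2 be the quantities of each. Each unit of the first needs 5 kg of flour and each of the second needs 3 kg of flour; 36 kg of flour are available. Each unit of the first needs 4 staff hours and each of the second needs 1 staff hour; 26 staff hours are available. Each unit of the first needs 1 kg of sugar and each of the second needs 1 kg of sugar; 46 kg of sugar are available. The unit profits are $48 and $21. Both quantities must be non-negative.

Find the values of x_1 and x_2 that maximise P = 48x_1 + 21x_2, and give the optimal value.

x_1 = 6, x_2 = 2, maximum P = 330

Vertices and P = 48x_1 + 21x_2:
  (0, 0) → P = 0
  (0, 12) → P = 252
  (13/2, 0) → P = 312
  (6, 2) → P = 330

At the optimal vertex, 5x_1 + 3x_2 = 36 and 4x_1 + x_2 = 26.
Solving simultaneously gives x_1 = 6, x_2 = 2.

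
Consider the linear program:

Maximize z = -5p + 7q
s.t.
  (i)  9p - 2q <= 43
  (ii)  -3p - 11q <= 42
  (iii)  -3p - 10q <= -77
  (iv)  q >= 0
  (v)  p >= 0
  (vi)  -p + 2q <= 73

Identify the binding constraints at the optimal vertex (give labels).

(v) and (vi)

Extreme points and z = -5p + 7q:
  (73/12, 47/8) → z = 257/24
  (29/2, 175/4) → z = 935/4
  (0, 77/10) → z = 539/10
  (0, 73/2) → z = 511/2

The maximum is at (0, 73/2). Substituting into each constraint, equality holds for (v) and (vi); the remaining constraints have slack.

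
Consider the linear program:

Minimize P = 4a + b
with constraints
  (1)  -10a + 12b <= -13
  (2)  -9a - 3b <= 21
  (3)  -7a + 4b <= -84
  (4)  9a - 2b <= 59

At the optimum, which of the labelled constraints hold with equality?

Extreme points and P = 4a + b:
  (56/19, -301/19) → P = -77/19
  (3, -16) → P = -4
  (34/11, -343/22) → P = -71/22

The minimum is at (56/19, -301/19). Substituting into each constraint, equality holds for (2) and (3); the remaining constraints have slack.

(2) and (3)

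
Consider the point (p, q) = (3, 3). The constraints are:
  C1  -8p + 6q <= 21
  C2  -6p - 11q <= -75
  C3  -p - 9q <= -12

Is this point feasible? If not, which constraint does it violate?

Constraint C2: -6p - 11q = -51, which is not ≤ -75. All other constraints are satisfied.

not feasible — violates C2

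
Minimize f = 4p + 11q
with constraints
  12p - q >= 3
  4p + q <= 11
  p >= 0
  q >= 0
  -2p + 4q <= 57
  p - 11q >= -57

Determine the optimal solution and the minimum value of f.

p = 1/4, q = 0, minimum f = 1

Corner points and f = 4p + 11q:
  (1/4, 0) → f = 1
  (90/131, 687/131) → f = 7917/131
  (11/4, 0) → f = 11
  (64/45, 239/45) → f = 577/9

At the optimal vertex, 12p - q = 3 and q = 0.
Solving simultaneously gives p = 1/4, q = 0.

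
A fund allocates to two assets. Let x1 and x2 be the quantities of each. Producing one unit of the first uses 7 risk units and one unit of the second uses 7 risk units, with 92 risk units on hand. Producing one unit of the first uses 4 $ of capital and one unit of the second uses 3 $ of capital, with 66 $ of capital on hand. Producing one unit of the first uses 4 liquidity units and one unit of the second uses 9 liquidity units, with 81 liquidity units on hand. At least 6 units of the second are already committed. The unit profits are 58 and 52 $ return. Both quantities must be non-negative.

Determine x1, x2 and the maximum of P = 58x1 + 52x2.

Corner points and P = 58x1 + 52x2:
  (0, 9) → P = 468
  (0, 6) → P = 312
  (27/4, 6) → P = 1407/2

The optimum lies where 4x1 + 9x2 = 81 and x2 = 6.
Solving simultaneously gives x1 = 27/4, x2 = 6.

x1 = 27/4, x2 = 6, maximum P = 1407/2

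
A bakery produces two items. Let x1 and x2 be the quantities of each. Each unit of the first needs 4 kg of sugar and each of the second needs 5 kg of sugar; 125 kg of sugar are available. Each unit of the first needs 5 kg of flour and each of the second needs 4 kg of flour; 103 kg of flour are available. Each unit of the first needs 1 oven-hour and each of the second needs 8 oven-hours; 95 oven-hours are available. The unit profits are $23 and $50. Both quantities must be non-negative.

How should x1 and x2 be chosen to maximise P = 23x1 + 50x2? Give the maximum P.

Extreme points and P = 23x1 + 50x2:
  (0, 0) → P = 0
  (0, 95/8) → P = 2375/4
  (103/5, 0) → P = 2369/5
  (37/3, 31/3) → P = 2401/3

The optimum lies where 5x1 + 4x2 = 103 and x1 + 8x2 = 95.
Solving simultaneously gives x1 = 37/3, x2 = 31/3.

x1 = 37/3, x2 = 31/3, maximum P = 2401/3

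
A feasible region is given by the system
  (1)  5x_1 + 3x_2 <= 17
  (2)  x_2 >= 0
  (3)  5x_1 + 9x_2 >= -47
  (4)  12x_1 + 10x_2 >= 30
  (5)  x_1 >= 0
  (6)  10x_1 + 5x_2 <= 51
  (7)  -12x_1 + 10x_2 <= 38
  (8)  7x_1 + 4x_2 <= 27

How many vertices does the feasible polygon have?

Pairwise boundary intersections that survive every other constraint:
  (17/5, 0)
  (28/43, 197/43)
  (5/2, 0)
  (0, 3)
  (0, 19/5)

5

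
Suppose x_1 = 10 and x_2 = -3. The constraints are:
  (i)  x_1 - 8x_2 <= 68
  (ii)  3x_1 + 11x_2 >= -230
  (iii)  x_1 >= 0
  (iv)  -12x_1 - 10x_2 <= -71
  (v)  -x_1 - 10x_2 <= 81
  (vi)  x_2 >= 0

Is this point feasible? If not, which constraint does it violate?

Constraint (vi): x_2 = -3, which is not ≥ 0. All other constraints are satisfied.

not feasible — violates (vi)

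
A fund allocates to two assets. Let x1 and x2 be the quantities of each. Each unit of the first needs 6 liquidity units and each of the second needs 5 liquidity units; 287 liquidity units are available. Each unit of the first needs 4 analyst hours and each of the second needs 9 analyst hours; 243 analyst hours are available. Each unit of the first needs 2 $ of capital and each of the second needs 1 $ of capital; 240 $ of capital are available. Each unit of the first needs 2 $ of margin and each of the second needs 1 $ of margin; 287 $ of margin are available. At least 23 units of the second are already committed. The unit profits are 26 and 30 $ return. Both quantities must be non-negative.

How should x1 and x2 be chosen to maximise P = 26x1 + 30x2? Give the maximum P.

Vertices and P = 26x1 + 30x2:
  (0, 27) → P = 810
  (0, 23) → P = 690
  (9, 23) → P = 924

At the optimal vertex, 4x1 + 9x2 = 243 and x2 = 23.
Solving simultaneously gives x1 = 9, x2 = 23.

x1 = 9, x2 = 23, maximum P = 924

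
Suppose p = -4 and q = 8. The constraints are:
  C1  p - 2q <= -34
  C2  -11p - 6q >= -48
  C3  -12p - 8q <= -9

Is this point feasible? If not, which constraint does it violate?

Constraint C1: p - 2q = -20, which is not ≤ -34. All other constraints are satisfied.

not feasible — violates C1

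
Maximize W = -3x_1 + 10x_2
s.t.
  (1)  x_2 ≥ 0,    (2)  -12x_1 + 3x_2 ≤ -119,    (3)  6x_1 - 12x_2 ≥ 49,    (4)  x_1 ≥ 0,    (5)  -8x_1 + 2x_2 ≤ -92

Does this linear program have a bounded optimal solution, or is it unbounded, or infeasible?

unbounded

From the feasible point (23/2, 0), moving in the direction (12, 6) keeps every constraint satisfied while W increases without bound.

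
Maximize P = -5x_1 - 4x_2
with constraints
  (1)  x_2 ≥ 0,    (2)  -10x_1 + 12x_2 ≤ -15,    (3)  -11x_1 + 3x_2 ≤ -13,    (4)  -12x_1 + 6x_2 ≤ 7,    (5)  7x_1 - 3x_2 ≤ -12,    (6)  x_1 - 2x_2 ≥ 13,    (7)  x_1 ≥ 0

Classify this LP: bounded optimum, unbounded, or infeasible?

The boundaries x_2 = 0 and x_1 - 2x_2 = 13 meet at (13, 0), but that point violates 7x_1 - 3x_2 ≤ -12. Every candidate vertex is excluded by some other constraint, so the feasible region is empty.

infeasible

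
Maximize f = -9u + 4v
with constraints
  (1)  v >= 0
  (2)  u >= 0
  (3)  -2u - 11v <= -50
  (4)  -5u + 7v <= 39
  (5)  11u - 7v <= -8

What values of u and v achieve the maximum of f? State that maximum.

At the optimal vertex, u = 0 and -5u + 7v = 39.
Solving simultaneously gives u = 0, v = 39/7.

u = 0, v = 39/7, maximum f = 156/7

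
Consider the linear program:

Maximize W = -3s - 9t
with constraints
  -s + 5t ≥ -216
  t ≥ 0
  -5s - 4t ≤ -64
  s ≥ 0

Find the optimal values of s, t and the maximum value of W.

s = 64/5, t = 0, maximum W = -192/5

Extreme points and W = -3s - 9t:
  (216, 0) → W = -648
  (64/5, 0) → W = -192/5
  (0, 16) → W = -144
The feasible region is unbounded (it extends along (0, 1), (5, 1)), but W strictly decreases along every unbounded feasible direction, so there is no improving ray and the maximum is attained at a vertex.

At the optimal vertex, t = 0 and -5s - 4t = -64.
Solving simultaneously gives s = 64/5, t = 0.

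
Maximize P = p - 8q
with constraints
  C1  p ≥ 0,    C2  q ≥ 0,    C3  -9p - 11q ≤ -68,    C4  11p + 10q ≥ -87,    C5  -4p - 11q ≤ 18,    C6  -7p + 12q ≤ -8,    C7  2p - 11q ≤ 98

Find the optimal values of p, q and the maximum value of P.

Vertices and P = p - 8q:
  (68/9, 0) → P = 68/9
  (49, 0) → P = 49
  (904/185, 404/185) → P = -2328/185
The feasible region is unbounded (it extends along (12, 7), (11, 2)), but P strictly decreases along every unbounded feasible direction, so there is no improving ray and the maximum is attained at a vertex.

p = 49, q = 0, maximum P = 49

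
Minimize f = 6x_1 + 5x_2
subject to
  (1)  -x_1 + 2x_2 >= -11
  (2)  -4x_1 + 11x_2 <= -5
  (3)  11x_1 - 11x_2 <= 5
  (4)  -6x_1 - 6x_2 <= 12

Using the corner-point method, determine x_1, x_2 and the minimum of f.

x_1 = -17/15, x_2 = -13/15, minimum f = -167/15

Vertices and f = 6x_1 + 5x_2:
  (0, -5/11) → f = -25/11
  (-17/15, -13/15) → f = -167/15
  (-17/22, -27/22) → f = -237/22

At the optimal vertex, -4x_1 + 11x_2 = -5 and -6x_1 - 6x_2 = 12.
Solving simultaneously gives x_1 = -17/15, x_2 = -13/15.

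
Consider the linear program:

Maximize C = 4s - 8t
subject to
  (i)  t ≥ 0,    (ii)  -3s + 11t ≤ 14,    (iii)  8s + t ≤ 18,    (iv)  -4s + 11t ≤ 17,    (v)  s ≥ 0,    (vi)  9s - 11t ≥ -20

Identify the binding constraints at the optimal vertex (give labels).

(i) and (iii)

Vertices and C = 4s - 8t:
  (9/4, 0) → C = 9
  (0, 0) → C = 0
  (184/91, 166/91) → C = -592/91
  (0, 14/11) → C = -112/11

The maximum is at (9/4, 0). Substituting into each constraint, equality holds for (i) and (iii); the remaining constraints have slack.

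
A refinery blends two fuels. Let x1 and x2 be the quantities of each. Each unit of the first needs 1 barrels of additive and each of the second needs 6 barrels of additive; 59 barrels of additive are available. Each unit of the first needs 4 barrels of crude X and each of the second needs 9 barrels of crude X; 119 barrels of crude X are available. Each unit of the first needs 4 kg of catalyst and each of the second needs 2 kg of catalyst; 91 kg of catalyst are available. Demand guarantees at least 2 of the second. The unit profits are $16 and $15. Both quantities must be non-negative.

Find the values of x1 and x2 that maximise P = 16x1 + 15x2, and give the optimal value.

Extreme points and P = 16x1 + 15x2:
  (0, 59/6) → P = 295/2
  (0, 2) → P = 30
  (61/5, 39/5) → P = 1561/5
  (83/4, 4) → P = 392
  (87/4, 2) → P = 378

At the optimal vertex, 4x1 + 9x2 = 119 and 4x1 + 2x2 = 91.
Solving simultaneously gives x1 = 83/4, x2 = 4.

x1 = 83/4, x2 = 4, maximum P = 392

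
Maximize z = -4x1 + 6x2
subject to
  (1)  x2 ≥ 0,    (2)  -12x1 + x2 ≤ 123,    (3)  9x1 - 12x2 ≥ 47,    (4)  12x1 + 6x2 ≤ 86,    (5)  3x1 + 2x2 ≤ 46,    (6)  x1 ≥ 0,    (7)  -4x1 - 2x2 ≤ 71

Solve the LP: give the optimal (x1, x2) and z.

Corner points and z = -4x1 + 6x2:
  (47/9, 0) → z = -188/9
  (43/6, 0) → z = -86/3
  (73/11, 35/33) → z = -222/11

x1 = 73/11, x2 = 35/33, maximum z = -222/11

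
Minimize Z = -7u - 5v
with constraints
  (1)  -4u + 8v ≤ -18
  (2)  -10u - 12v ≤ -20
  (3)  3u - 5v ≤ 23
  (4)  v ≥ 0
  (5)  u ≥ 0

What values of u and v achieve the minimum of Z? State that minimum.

Extreme points and Z = -7u - 5v:
  (47/2, 19/2) → Z = -212
  (9/2, 0) → Z = -63/2
  (23/3, 0) → Z = -161/3

At the optimal vertex, -4u + 8v = -18 and 3u - 5v = 23.
Solving simultaneously gives u = 47/2, v = 19/2.

u = 47/2, v = 19/2, minimum Z = -212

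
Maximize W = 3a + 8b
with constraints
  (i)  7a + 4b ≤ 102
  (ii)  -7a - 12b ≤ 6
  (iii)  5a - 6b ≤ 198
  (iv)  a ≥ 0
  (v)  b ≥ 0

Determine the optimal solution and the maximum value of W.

Feasible corners and W = 3a + 8b:
  (0, 51/2) → W = 204
  (102/7, 0) → W = 306/7
  (0, 0) → W = 0

At the optimal vertex, 7a + 4b = 102 and a = 0.
Solving simultaneously gives a = 0, b = 51/2.

a = 0, b = 51/2, maximum W = 204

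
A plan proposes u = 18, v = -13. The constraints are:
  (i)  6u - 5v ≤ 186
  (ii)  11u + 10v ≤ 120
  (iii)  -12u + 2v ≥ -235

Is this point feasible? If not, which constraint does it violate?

not feasible — violates (iii)

Constraint (iii): -12u + 2v = -242, which is not ≥ -235. All other constraints are satisfied.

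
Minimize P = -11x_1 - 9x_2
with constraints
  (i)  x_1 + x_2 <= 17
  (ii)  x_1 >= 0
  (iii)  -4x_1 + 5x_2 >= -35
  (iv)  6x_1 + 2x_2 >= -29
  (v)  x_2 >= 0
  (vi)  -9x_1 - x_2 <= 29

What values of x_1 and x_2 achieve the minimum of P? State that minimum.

Extreme points and P = -11x_1 - 9x_2:
  (0, 17) → P = -153
  (40/3, 11/3) → P = -539/3
  (0, 0) → P = 0
  (35/4, 0) → P = -385/4

At the optimal vertex, x_1 + x_2 = 17 and -4x_1 + 5x_2 = -35.
Solving simultaneously gives x_1 = 40/3, x_2 = 11/3.

x_1 = 40/3, x_2 = 11/3, minimum P = -539/3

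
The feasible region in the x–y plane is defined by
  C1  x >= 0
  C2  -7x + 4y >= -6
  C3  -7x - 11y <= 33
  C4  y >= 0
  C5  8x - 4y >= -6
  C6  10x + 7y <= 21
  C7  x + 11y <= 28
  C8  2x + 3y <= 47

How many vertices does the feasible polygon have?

Intersecting each pair of boundary lines and keeping only the points that satisfy every inequality leaves:
  (0, 0)
  (0, 3/2)
  (6/7, 0)
  (126/89, 87/89)
  (7/16, 19/8)

5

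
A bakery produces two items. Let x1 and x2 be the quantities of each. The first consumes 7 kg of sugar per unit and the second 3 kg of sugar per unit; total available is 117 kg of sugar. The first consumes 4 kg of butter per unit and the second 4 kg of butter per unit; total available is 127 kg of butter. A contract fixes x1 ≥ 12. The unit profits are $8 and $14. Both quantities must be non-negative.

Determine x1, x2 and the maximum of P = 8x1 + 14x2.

Corner points and P = 8x1 + 14x2:
  (117/7, 0) → P = 936/7
  (12, 0) → P = 96
  (12, 11) → P = 250

x1 = 12, x2 = 11, maximum P = 250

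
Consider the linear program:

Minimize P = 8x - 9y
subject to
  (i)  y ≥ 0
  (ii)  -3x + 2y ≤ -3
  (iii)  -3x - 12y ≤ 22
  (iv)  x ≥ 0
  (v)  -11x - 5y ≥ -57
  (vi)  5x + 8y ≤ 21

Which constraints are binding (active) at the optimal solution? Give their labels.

Extreme points and P = 8x - 9y:
  (1, 0) → P = 8
  (21/5, 0) → P = 168/5
  (33/17, 24/17) → P = 48/17

The minimum is at (33/17, 24/17). Substituting into each constraint, equality holds for (ii) and (vi); the remaining constraints have slack.

(ii) and (vi)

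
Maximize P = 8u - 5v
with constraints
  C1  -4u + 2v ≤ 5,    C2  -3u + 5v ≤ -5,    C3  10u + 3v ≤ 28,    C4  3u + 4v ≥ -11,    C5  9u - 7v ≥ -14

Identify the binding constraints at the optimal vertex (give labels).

C3 and C4

Extreme points and P = 8u - 5v:
  (155/59, 34/59) → P = 1070/59
  (-35/27, -16/9) → P = -40/27
  (145/31, -194/31) → P = 2130/31

The maximum is at (145/31, -194/31). Substituting into each constraint, equality holds for C3 and C4; the remaining constraints have slack.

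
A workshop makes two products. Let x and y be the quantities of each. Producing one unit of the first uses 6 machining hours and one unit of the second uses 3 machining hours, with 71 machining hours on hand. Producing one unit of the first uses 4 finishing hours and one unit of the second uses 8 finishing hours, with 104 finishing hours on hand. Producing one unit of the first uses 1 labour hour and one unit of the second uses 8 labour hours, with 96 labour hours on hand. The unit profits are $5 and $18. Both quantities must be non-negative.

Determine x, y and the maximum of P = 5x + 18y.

Corner points and P = 5x + 18y:
  (0, 0) → P = 0
  (0, 12) → P = 216
  (71/6, 0) → P = 355/6
  (64/9, 85/9) → P = 1850/9
  (8/3, 35/3) → P = 670/3

x = 8/3, y = 35/3, maximum P = 670/3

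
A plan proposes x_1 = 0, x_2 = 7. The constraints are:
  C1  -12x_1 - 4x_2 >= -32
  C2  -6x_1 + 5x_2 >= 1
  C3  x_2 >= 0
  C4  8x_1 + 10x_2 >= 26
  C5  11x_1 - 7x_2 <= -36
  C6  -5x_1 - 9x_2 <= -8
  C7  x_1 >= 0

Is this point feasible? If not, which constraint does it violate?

feasible

C1: -28 ≥ -32 ✓
C2: 35 ≥ 1 ✓
C3: 7 ≥ 0 ✓
C4: 70 ≥ 26 ✓
C5: -49 ≤ -36 ✓
C6: -63 ≤ -8 ✓
C7: 0 ≥ 0 ✓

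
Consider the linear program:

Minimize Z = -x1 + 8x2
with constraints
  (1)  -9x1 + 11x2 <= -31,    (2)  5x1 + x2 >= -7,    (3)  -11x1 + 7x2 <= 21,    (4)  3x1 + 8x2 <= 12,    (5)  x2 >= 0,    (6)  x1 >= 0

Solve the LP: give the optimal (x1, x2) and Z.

x1 = 4, x2 = 0, minimum Z = -4

At the optimal vertex, 3x1 + 8x2 = 12 and x2 = 0.
Solving simultaneously gives x1 = 4, x2 = 0.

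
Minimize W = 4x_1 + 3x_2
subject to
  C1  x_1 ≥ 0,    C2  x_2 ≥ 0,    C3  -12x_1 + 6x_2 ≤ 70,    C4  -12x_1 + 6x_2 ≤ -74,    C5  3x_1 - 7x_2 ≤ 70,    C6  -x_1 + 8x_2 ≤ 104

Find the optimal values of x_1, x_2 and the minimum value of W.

At the optimal vertex, x_2 = 0 and -12x_1 + 6x_2 = -74.
Solving simultaneously gives x_1 = 37/6, x_2 = 0.

x_1 = 37/6, x_2 = 0, minimum W = 74/3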